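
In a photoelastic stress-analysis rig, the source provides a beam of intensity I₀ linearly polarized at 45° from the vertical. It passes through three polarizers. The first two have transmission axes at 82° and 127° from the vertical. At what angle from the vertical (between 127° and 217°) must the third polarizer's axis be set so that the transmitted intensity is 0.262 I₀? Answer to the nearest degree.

I₁ = I₀ cos²(82° − 45°) = I₀ cos²(37°) = 0.6378 I₀.
I₂ = I₁ cos²(127° − 82°) = 0.6378 I₀ · cos²(45°) = 0.3189 I₀.
Need I₃/I₀ = 0.262, so cos²(θ − 127°) = 0.262 / 0.3189 = 0.8216.
θ − 127° = arccos(√0.8216) = 25.0°, giving θ ≈ 127 + 25.0 = 152.0°.

θ ≈ 152°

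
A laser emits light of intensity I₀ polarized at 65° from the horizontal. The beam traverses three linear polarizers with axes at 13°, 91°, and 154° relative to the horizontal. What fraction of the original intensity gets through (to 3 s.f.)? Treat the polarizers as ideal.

I₁ = I₀ cos²(13° − 65°) = I₀ cos²(52°) = 0.379 I₀.
I₂ = I₁ cos²(91° − 13°) = 0.379 I₀ · cos²(78°) = 0.01638 I₀.
I₃ = I₂ cos²(154° − 91°) = 0.01638 I₀ · cos²(63°) = 0.003377 I₀.
Transmitted fraction = 0.003377.

≈ 0.00338 I₀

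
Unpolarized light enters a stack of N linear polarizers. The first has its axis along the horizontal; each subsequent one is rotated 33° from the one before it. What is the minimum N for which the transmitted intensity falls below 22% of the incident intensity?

N = 4

First polarizer halves the unpolarized light: factor 1/2.
Each further stage multiplies by cos²(33°) = 0.7034.
After N polarizers: T = 0.5·0.7034^(N−1). Require T < 0.22 ⇒ N−1 > ln(0.22/0.5)/ln(0.7034) = 2.33, so N−1 ≥ 3 and N = 4.
Check: N=4 gives T = 0.174 < 0.22; N=3 gives T = 0.2474.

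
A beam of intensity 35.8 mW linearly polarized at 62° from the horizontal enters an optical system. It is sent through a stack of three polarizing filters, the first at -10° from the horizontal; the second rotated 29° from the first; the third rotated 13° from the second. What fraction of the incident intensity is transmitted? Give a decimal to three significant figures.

I/I₀ ≈ 0.0694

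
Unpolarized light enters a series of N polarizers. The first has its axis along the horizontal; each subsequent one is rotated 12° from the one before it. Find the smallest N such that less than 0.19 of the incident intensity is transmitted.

N = 23

First polarizer halves the unpolarized light: factor 1/2.
Each further stage multiplies by cos²(12°) = 0.9568.
After N polarizers: T = 0.5·0.9568^(N−1). Require T < 0.19 ⇒ N−1 > ln(0.19/0.5)/ln(0.9568) = 21.90, so N−1 ≥ 22 and N = 23.
Check: N=23 gives T = 0.1891 < 0.19; N=22 gives T = 0.1977.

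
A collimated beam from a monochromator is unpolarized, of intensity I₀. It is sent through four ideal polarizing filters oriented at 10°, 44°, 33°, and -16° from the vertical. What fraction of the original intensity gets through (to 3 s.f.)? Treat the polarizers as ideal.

≈ 0.143 I₀

Unpolarized light through the first polarizer → I₁ = ½ I₀, now polarized at 10°.
I₂ = I₁ cos²(44° − 10°) = 0.5 I₀ · cos²(34°) = 0.3437 I₀.
I₃ = I₂ cos²(33° − 44°) = 0.3437 I₀ · cos²(11°) = 0.3311 I₀.
I₄ = I₃ cos²(-16° − 33°) = 0.3311 I₀ · cos²(49°) = 0.1425 I₀.
Transmitted fraction = 0.1425.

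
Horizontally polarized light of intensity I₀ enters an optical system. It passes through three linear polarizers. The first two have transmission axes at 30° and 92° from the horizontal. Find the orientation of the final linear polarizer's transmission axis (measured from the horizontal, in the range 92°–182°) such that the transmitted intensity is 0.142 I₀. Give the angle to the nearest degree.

θ ≈ 114°

By Malus's law, I₁ = I₀ cos²(30° − 0°) = I₀ cos²(30°) = 0.75 I₀.
I₂ = I₁ cos²(92° − 30°) = 0.75 I₀ · cos²(62°) = 0.1653 I₀.
Need I₃/I₀ = 0.142, so cos²(θ − 92°) = 0.142 / 0.1653 = 0.859.
θ − 92° = arccos(√0.859) = 22.1°, giving θ ≈ 92 + 22.1 = 114.1°.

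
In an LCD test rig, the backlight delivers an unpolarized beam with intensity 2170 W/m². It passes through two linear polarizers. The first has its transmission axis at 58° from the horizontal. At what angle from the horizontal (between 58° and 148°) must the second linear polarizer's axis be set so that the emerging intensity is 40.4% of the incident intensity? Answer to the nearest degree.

Unpolarized light through the first polarizer → I₁ = ½ I₀, now polarized at 58°.
Need I₂/I₀ = 0.404, so cos²(θ − 58°) = 0.404 / 0.5 = 0.808.
θ − 58° = arccos(√0.808) = 26.0°, giving θ ≈ 58 + 26.0 = 84.0°.

θ ≈ 84°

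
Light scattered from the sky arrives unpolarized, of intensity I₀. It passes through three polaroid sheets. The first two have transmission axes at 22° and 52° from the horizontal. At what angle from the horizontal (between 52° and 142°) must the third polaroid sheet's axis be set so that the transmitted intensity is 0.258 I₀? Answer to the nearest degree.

Unpolarized light through the first polarizer → I₁ = ½ I₀, now polarized at 22°.
I₂ = I₁ cos²(52° − 22°) = 0.5 I₀ · cos²(30°) = 0.375 I₀.
Need I₃/I₀ = 0.258, so cos²(θ − 52°) = 0.258 / 0.375 = 0.688.
θ − 52° = arccos(√0.688) = 34.0°, giving θ ≈ 52 + 34.0 = 86.0°.

θ ≈ 86°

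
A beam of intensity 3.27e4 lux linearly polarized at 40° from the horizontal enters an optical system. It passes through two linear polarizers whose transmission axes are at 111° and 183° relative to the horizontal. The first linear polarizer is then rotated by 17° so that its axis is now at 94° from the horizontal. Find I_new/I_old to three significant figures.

Before rotation:
I₁ = I₀ cos²(111° − 40°) = I₀ cos²(71°) = 0.106 I₀.
I₂ = I₁ cos²(183° − 111°) = 0.106 I₀ · cos²(72°) = 0.01012 I₀.
After rotation:
I₁ = I₀ cos²(94° − 40°) = I₀ cos²(54°) = 0.3455 I₀.
I₂ = I₁ cos²(183° − 94°) = 0.3455 I₀ · cos²(89°) = 0.0001052 I₀.
Ratio = 0.0001052 / 0.01012 = 0.0104.

I_new/I_old ≈ 0.0104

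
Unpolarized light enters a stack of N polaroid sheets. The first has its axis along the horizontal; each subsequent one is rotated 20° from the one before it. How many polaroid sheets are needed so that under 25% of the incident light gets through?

First polarizer halves the unpolarized light: factor 1/2.
Each further stage multiplies by cos²(20°) = 0.883.
After N polarizers: T = 0.5·0.883^(N−1). Require T < 0.25 ⇒ N−1 > ln(0.25/0.5)/ln(0.883) = 5.57, so N−1 ≥ 6 and N = 7.
Check: N=7 gives T = 0.237 < 0.25; N=6 gives T = 0.2684.

N = 7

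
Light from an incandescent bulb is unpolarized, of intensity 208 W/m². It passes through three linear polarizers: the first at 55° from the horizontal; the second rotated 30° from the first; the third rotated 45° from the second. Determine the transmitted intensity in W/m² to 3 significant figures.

Unpolarized light through the first polarizer → I₁ = 208 W/m²/2 = 104 W/m², polarized at 55°.
I₂ = I₁ · cos²(30°) = 104 · 0.75 = 78 W/m².
I₃ = I₂ · cos²(45°) = 78 · 0.5 = 39 W/m².

I ≈ 39.0 W/m²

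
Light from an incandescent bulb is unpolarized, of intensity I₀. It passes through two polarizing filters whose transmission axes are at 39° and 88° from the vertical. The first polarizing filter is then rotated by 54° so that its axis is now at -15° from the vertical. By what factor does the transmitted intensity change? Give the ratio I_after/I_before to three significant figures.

Before rotation:
Unpolarized light through the first polarizer → I₁ = ½ I₀, now polarized at 39°.
I₂ = I₁ cos²(88° − 39°) = 0.5 I₀ · cos²(49°) = 0.2152 I₀.
After rotation:
Unpolarized light through the first polarizer → I₁ = ½ I₀, now polarized at -15°.
Angle between axes 1 and 2: 77°. I₂ = 0.5 I₀ · cos²(77°) = 0.0253 I₀.
Ratio = 0.0253 / 0.2152 = 0.1176.

I_new/I_old ≈ 0.118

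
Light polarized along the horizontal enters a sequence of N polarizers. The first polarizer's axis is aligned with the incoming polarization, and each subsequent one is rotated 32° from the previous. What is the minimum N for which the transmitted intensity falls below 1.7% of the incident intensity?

N = 14

First polarizer is aligned with the polarization: full transmission.
Each further stage multiplies by cos²(32°) = 0.7192.
After N polarizers: T = 0.7192^(N−1). Require T < 0.017 ⇒ N−1 > ln(0.017)/ln(0.7192) = 12.36, so N−1 ≥ 13 and N = 14.
Check: N=14 gives T = 0.01377 < 0.017; N=13 gives T = 0.01915.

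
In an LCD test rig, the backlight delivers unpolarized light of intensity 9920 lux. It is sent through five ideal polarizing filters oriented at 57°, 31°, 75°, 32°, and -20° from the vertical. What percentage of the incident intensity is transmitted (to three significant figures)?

Unpolarized light through the first polarizer → I₁ = 9920 lux/2 = 4960 lux, polarized at 57°.
I₂ = I₁ · cos²(26°) = 4960 · 0.8078 = 4007 lux.
I₃ = I₂ · cos²(44°) = 4007 · 0.5174 = 2073 lux.
I₄ = I₃ · cos²(43°) = 2073 · 0.5349 = 1109 lux.
I₅ = I₄ · cos²(52°) = 1109 · 0.379 = 420.3 lux.
That is 4.237% of the incident intensity.

≈ 4.24%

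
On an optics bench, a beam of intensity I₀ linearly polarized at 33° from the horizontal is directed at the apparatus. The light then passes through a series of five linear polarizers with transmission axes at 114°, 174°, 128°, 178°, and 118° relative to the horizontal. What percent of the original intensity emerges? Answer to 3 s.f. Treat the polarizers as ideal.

I₁ = I₀ cos²(114° − 33°) = I₀ cos²(81°) = 0.02447 I₀.
I₂ = I₁ cos²(174° − 114°) = 0.02447 I₀ · cos²(60°) = 0.006118 I₀.
I₃ = I₂ cos²(128° − 174°) = 0.006118 I₀ · cos²(46°) = 0.002952 I₀.
I₄ = I₃ cos²(178° − 128°) = 0.002952 I₀ · cos²(50°) = 0.00122 I₀.
I₅ = I₄ cos²(118° − 178°) = 0.00122 I₀ · cos²(60°) = 0.0003049 I₀.
That is 0.03049% of the incident intensity.

≈ 0.0305%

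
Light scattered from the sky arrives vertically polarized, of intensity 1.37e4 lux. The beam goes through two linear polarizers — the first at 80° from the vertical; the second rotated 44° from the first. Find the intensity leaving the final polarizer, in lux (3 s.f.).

I ≈ 214 lux

By Malus's law, I₁ = 1.37e4 lux · cos²(80°) = 413.1 lux.
I₂ = I₁ · cos²(44°) = 413.1 · 0.5174 = 213.8 lux.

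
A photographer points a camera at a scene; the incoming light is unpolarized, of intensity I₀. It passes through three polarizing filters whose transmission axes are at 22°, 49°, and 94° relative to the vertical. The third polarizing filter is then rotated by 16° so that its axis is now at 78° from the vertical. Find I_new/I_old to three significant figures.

I_new/I_old ≈ 1.53

Before rotation:
Unpolarized light through the first polarizer → I₁ = ½ I₀, now polarized at 22°.
I₂ = I₁ cos²(49° − 22°) = 0.5 I₀ · cos²(27°) = 0.3969 I₀.
I₃ = I₂ cos²(94° − 49°) = 0.3969 I₀ · cos²(45°) = 0.1985 I₀.
After rotation:
Unpolarized light through the first polarizer → I₁ = ½ I₀, now polarized at 22°.
I₂ = I₁ cos²(49° − 22°) = 0.5 I₀ · cos²(27°) = 0.3969 I₀.
I₃ = I₂ cos²(78° − 49°) = 0.3969 I₀ · cos²(29°) = 0.3036 I₀.
Ratio = 0.3036 / 0.1985 = 1.53.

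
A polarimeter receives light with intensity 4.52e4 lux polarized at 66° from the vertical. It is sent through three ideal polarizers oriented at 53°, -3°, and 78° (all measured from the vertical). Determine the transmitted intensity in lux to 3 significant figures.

I ≈ 328 lux

By Malus's law, I₁ = 4.52e4 lux · cos²(13°) = 4.291e+04 lux.
I₂ = I₁ · cos²(56°) = 4.291e+04 · 0.3127 = 1.342e+04 lux.
I₃ = I₂ · cos²(81°) = 1.342e+04 · 0.02447 = 328.4 lux.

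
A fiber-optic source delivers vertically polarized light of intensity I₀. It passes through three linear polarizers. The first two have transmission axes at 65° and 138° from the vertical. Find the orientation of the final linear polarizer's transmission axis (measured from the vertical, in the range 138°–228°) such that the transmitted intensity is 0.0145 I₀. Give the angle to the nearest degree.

I₁ = I₀ cos²(65° − 0°) = I₀ cos²(65°) = 0.1786 I₀.
I₂ = I₁ cos²(138° − 65°) = 0.1786 I₀ · cos²(73°) = 0.01527 I₀.
Need I₃/I₀ = 0.0145, so cos²(θ − 138°) = 0.0145 / 0.01527 = 0.9497.
θ − 138° = arccos(√0.9497) = 13.0°, giving θ ≈ 138 + 13.0 = 151.0°.

θ ≈ 151°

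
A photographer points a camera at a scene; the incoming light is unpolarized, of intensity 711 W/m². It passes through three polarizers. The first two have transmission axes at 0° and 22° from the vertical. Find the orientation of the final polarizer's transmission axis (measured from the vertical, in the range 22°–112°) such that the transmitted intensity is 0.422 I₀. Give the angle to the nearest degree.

θ ≈ 30°

Unpolarized light through the first polarizer → I₁ = ½ I₀, now polarized at 0°.
I₂ = I₁ cos²(22° − 0°) = 0.5 I₀ · cos²(22°) = 0.4298 I₀.
Need I₃/I₀ = 0.422, so cos²(θ − 22°) = 0.422 / 0.4298 = 0.9818.
θ − 22° = arccos(√0.9818) = 7.8°, giving θ ≈ 22 + 7.8 = 29.8°.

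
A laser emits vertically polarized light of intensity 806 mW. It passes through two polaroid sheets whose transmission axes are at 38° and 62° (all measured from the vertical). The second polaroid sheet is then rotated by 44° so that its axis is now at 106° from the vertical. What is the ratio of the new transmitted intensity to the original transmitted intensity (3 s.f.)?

I_new/I_old ≈ 0.168

Before rotation:
I₁ = I₀ cos²(38° − 0°) = I₀ cos²(38°) = 0.621 I₀.
I₂ = I₁ cos²(62° − 38°) = 0.621 I₀ · cos²(24°) = 0.5182 I₀.
After rotation:
I₁ = I₀ cos²(38° − 0°) = I₀ cos²(38°) = 0.621 I₀.
I₂ = I₁ cos²(106° − 38°) = 0.621 I₀ · cos²(68°) = 0.08714 I₀.
Ratio = 0.08714 / 0.5182 = 0.1681.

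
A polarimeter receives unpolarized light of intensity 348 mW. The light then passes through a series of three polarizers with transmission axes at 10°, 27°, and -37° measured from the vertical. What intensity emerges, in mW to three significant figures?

Unpolarized light through the first polarizer → I₁ = 348 mW/2 = 174 mW, polarized at 10°.
I₂ = I₁ · cos²(17°) = 174 · 0.9145 = 159.1 mW.
I₃ = I₂ · cos²(64°) = 159.1 · 0.1922 = 30.58 mW.

I ≈ 30.6 mW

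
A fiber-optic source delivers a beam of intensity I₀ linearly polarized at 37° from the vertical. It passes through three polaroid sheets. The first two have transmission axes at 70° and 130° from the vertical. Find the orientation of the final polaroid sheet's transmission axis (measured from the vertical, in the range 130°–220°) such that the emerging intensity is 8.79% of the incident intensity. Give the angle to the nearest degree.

By Malus's law, I₁ = I₀ cos²(70° − 37°) = I₀ cos²(33°) = 0.7034 I₀.
I₂ = I₁ cos²(130° − 70°) = 0.7034 I₀ · cos²(60°) = 0.1758 I₀.
Need I₃/I₀ = 0.0879, so cos²(θ − 130°) = 0.0879 / 0.1758 = 0.4999.
θ − 130° = arccos(√0.4999) = 45.0°, giving θ ≈ 130 + 45.0 = 175.0°.

θ ≈ 175°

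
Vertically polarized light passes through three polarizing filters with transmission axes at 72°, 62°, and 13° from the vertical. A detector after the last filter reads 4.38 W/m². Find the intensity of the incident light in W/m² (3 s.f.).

I₀ ≈ 110 W/m²

By Malus's law, I₁ = I₀ cos²(72° − 0°) = I₀ cos²(72°) = 0.09549 I₀.
I₂ = I₁ cos²(62° − 72°) = 0.09549 I₀ · cos²(10°) = 0.09261 I₀.
I₃ = I₂ cos²(13° − 62°) = 0.09261 I₀ · cos²(49°) = 0.03986 I₀.
So 4.38 W/m² = 0.03986 I₀, giving I₀ = 4.38/0.03986 = 109.9 W/m².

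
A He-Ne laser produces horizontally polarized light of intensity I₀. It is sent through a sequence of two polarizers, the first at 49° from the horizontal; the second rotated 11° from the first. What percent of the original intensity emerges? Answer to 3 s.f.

≈ 41.5%

I₁ = I₀ cos²(49° − 0°) = I₀ cos²(49°) = 0.4304 I₀.
I₂ = I₁ cos²(11°) = 0.4304 · 0.9636 I₀ = 0.4147 I₀.
That is 41.47% of the incident intensity.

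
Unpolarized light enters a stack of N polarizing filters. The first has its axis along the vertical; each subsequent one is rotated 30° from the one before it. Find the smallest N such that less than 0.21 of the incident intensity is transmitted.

First polarizer halves the unpolarized light: factor 1/2.
Each further stage multiplies by cos²(30°) = 0.75.
After N polarizers: T = 0.5·0.75^(N−1). Require T < 0.21 ⇒ N−1 > ln(0.21/0.5)/ln(0.75) = 3.02, so N−1 ≥ 4 and N = 5.
Check: N=5 gives T = 0.1582 < 0.21; N=4 gives T = 0.2109.

N = 5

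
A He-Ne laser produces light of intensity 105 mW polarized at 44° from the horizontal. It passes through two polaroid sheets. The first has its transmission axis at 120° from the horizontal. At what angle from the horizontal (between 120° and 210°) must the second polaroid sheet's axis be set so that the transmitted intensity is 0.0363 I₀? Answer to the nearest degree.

I₁ = I₀ cos²(120° − 44°) = I₀ cos²(76°) = 0.05853 I₀.
Need I₂/I₀ = 0.0363, so cos²(θ − 120°) = 0.0363 / 0.05853 = 0.6202.
θ − 120° = arccos(√0.6202) = 38.0°, giving θ ≈ 120 + 38.0 = 158.0°.

θ ≈ 158°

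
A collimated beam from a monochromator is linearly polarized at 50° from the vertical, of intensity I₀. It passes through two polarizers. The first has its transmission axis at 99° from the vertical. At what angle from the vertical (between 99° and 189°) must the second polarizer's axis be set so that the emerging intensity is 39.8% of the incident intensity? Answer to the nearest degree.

I₁ = I₀ cos²(99° − 50°) = I₀ cos²(49°) = 0.4304 I₀.
Need I₂/I₀ = 0.398, so cos²(θ − 99°) = 0.398 / 0.4304 = 0.9247.
θ − 99° = arccos(√0.9247) = 15.9°, giving θ ≈ 99 + 15.9 = 114.9°.

θ ≈ 115°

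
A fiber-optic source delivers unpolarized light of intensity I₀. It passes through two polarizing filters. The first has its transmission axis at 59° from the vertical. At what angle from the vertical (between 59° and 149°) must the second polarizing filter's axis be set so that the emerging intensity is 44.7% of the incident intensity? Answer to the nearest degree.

θ ≈ 78°

Unpolarized light through the first polarizer → I₁ = ½ I₀, now polarized at 59°.
Need I₂/I₀ = 0.447, so cos²(θ − 59°) = 0.447 / 0.5 = 0.894.
θ − 59° = arccos(√0.894) = 19.0°, giving θ ≈ 59 + 19.0 = 78.0°.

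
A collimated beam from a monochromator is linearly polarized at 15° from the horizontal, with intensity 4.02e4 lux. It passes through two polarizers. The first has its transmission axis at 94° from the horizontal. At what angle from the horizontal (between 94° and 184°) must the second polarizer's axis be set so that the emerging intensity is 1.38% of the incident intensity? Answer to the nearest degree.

θ ≈ 146°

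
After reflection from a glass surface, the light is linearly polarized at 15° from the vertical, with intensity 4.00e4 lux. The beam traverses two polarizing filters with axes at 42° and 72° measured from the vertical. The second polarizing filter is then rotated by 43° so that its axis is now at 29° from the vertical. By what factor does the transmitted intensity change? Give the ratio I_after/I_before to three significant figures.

Before rotation:
By Malus's law, I₁ = I₀ cos²(42° − 15°) = I₀ cos²(27°) = 0.7939 I₀.
I₂ = I₁ cos²(72° − 42°) = 0.7939 I₀ · cos²(30°) = 0.5954 I₀.
After rotation:
I₁ = I₀ cos²(42° − 15°) = I₀ cos²(27°) = 0.7939 I₀.
I₂ = I₁ cos²(29° − 42°) = 0.7939 I₀ · cos²(13°) = 0.7537 I₀.
Ratio = 0.7537 / 0.5954 = 1.266.

I_new/I_old ≈ 1.27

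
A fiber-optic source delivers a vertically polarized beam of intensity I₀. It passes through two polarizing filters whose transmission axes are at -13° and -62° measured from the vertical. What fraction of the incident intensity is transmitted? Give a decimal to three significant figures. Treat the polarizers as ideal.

≈ 0.409 I₀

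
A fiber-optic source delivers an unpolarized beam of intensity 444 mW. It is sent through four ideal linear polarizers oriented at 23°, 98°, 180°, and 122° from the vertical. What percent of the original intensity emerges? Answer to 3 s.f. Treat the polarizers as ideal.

≈ 0.0182%

Unpolarized light through the first polarizer → I₁ = 444 mW/2 = 222 mW, polarized at 23°.
I₂ = I₁ · cos²(75°) = 222 · 0.06699 = 14.87 mW.
I₃ = I₂ · cos²(82°) = 14.87 · 0.01937 = 0.288 mW.
I₄ = I₃ · cos²(58°) = 0.288 · 0.2808 = 0.08089 mW.
That is 0.01822% of the incident intensity.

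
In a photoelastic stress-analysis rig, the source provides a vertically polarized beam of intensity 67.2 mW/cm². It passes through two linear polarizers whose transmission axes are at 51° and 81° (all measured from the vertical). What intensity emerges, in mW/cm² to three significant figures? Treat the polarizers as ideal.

I₁ = 67.2 mW/cm² · cos²(51°) = 26.61 mW/cm².
I₂ = I₁ · cos²(30°) = 26.61 · 0.75 = 19.96 mW/cm².

I ≈ 20.0 mW/cm²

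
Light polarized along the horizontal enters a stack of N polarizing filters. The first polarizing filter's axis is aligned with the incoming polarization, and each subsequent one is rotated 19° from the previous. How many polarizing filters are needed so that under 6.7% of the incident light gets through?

First polarizer is aligned with the polarization: full transmission.
Each further stage multiplies by cos²(19°) = 0.894.
After N polarizers: T = 0.894^(N−1). Require T < 0.067 ⇒ N−1 > ln(0.067)/ln(0.894) = 24.13, so N−1 ≥ 25 and N = 26.
Check: N=26 gives T = 0.06074 < 0.067; N=25 gives T = 0.06795.

N = 26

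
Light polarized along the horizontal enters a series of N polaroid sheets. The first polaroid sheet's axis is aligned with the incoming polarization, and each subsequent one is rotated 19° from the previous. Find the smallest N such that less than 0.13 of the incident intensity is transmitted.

N = 20

First polarizer is aligned with the polarization: full transmission.
Each further stage multiplies by cos²(19°) = 0.894.
After N polarizers: T = 0.894^(N−1). Require T < 0.13 ⇒ N−1 > ln(0.13)/ln(0.894) = 18.21, so N−1 ≥ 19 and N = 20.
Check: N=20 gives T = 0.119 < 0.13; N=19 gives T = 0.1331.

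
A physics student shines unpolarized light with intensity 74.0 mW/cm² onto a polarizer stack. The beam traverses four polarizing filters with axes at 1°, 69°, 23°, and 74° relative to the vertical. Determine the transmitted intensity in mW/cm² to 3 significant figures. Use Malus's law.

Unpolarized light through the first polarizer → I₁ = 74.0 mW/cm²/2 = 37 mW/cm², polarized at 1°.
I₂ = I₁ · cos²(68°) = 37 · 0.1403 = 5.192 mW/cm².
I₃ = I₂ · cos²(46°) = 5.192 · 0.4826 = 2.506 mW/cm².
I₄ = I₃ · cos²(51°) = 2.506 · 0.396 = 0.9923 mW/cm².

I ≈ 0.992 mW/cm²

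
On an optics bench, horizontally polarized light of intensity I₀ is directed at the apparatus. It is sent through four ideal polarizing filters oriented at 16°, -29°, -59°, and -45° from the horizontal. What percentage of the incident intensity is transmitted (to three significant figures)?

I₁ = I₀ cos²(16° − 0°) = I₀ cos²(16°) = 0.924 I₀.
I₂ = I₁ cos²(-29° − 16°) = 0.924 I₀ · cos²(45°) = 0.462 I₀.
I₃ = I₂ cos²(-59° + 29°) = 0.462 I₀ · cos²(30°) = 0.3465 I₀.
I₄ = I₃ cos²(-45° + 59°) = 0.3465 I₀ · cos²(14°) = 0.3262 I₀.
That is 32.62% of the incident intensity.

≈ 32.6%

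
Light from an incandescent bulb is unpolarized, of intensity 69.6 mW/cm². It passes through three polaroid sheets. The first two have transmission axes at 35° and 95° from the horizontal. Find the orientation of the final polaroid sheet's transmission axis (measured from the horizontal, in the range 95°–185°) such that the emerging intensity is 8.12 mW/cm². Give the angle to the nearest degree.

Unpolarized light through the first polarizer → I₁ = ½ I₀, now polarized at 35°.
I₂ = I₁ cos²(95° − 35°) = 0.5 I₀ · cos²(60°) = 0.125 I₀.
Target fraction: 8.12 / 69.6 mW/cm² = 0.1167 of I₀.
Need I₃/I₀ = 0.1167, so cos²(θ − 95°) = 0.1167 / 0.125 = 0.9333.
θ − 95° = arccos(√0.9333) = 15.0°, giving θ ≈ 95 + 15.0 = 110.0°.

θ ≈ 110°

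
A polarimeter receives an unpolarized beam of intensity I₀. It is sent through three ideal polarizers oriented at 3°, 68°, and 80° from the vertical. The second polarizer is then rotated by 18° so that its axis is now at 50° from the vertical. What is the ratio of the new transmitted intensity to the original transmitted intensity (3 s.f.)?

Before rotation:
Unpolarized light through the first polarizer → I₁ = ½ I₀, now polarized at 3°.
I₂ = I₁ cos²(68° − 3°) = 0.5 I₀ · cos²(65°) = 0.0893 I₀.
I₃ = I₂ cos²(80° − 68°) = 0.0893 I₀ · cos²(12°) = 0.08544 I₀.
After rotation:
Unpolarized light through the first polarizer → I₁ = ½ I₀, now polarized at 3°.
I₂ = I₁ cos²(50° − 3°) = 0.5 I₀ · cos²(47°) = 0.2326 I₀.
I₃ = I₂ cos²(80° − 50°) = 0.2326 I₀ · cos²(30°) = 0.1744 I₀.
Ratio = 0.1744 / 0.08544 = 2.041.

I_new/I_old ≈ 2.04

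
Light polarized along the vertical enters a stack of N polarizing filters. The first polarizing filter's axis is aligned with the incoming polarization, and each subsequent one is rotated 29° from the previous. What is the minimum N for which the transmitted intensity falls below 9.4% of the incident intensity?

N = 10

First polarizer is aligned with the polarization: full transmission.
Each further stage multiplies by cos²(29°) = 0.765.
After N polarizers: T = 0.765^(N−1). Require T < 0.094 ⇒ N−1 > ln(0.094)/ln(0.765) = 8.82, so N−1 ≥ 9 and N = 10.
Check: N=10 gives T = 0.08969 < 0.094; N=9 gives T = 0.1172.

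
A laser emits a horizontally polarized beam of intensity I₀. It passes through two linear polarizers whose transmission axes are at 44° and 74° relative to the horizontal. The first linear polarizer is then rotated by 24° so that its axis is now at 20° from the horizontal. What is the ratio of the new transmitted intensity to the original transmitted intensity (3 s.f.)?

I_new/I_old ≈ 0.786

Before rotation:
I₁ = I₀ cos²(44° − 0°) = I₀ cos²(44°) = 0.5174 I₀.
I₂ = I₁ cos²(74° − 44°) = 0.5174 I₀ · cos²(30°) = 0.3881 I₀.
After rotation:
I₁ = I₀ cos²(20° − 0°) = I₀ cos²(20°) = 0.883 I₀.
I₂ = I₁ cos²(74° − 20°) = 0.883 I₀ · cos²(54°) = 0.3051 I₀.
Ratio = 0.3051 / 0.3881 = 0.7861.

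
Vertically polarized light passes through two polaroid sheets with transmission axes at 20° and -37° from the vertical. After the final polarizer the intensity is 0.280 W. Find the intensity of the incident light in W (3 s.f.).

I₀ ≈ 1.07 W

By Malus's law, I₁ = I₀ cos²(20° − 0°) = I₀ cos²(20°) = 0.883 I₀.
I₂ = I₁ cos²(-37° − 20°) = 0.883 I₀ · cos²(57°) = 0.2619 I₀.
So 0.280 W = 0.2619 I₀, giving I₀ = 0.280/0.2619 = 1.069 W.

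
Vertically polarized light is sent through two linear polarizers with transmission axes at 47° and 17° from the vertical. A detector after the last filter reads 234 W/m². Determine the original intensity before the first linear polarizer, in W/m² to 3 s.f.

I₀ ≈ 671 W/m²

I₁ = I₀ cos²(47° − 0°) = I₀ cos²(47°) = 0.4651 I₀.
I₂ = I₁ cos²(17° − 47°) = 0.4651 I₀ · cos²(30°) = 0.3488 I₀.
So 234 W/m² = 0.3488 I₀, giving I₀ = 234/0.3488 = 670.8 W/m².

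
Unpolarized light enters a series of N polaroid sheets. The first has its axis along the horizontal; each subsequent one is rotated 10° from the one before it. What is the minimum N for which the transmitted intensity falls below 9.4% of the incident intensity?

N = 56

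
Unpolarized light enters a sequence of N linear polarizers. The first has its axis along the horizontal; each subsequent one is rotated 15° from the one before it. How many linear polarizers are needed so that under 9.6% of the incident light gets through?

First polarizer halves the unpolarized light: factor 1/2.
Each further stage multiplies by cos²(15°) = 0.933.
After N polarizers: T = 0.5·0.933^(N−1). Require T < 0.096 ⇒ N−1 > ln(0.096/0.5)/ln(0.933) = 23.80, so N−1 ≥ 24 and N = 25.
Check: N=25 gives T = 0.09468 < 0.096; N=24 gives T = 0.1015.

N = 25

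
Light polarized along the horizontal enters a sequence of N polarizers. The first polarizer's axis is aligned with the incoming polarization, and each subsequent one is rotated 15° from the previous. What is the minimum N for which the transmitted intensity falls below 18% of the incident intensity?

N = 26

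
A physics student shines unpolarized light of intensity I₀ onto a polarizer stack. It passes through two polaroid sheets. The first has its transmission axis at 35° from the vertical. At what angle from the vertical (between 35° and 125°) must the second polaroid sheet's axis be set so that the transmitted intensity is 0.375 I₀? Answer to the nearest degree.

Unpolarized light through the first polarizer → I₁ = ½ I₀, now polarized at 35°.
Need I₂/I₀ = 0.375, so cos²(θ − 35°) = 0.375 / 0.5 = 0.75.
θ − 35° = arccos(√0.75) = 30.0°, giving θ ≈ 35 + 30.0 = 65.0°.

θ ≈ 65°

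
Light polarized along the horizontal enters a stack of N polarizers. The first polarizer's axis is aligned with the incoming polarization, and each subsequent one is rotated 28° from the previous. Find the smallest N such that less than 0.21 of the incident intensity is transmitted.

First polarizer is aligned with the polarization: full transmission.
Each further stage multiplies by cos²(28°) = 0.7796.
After N polarizers: T = 0.7796^(N−1). Require T < 0.21 ⇒ N−1 > ln(0.21)/ln(0.7796) = 6.27, so N−1 ≥ 7 and N = 8.
Check: N=8 gives T = 0.175 < 0.21; N=7 gives T = 0.2245.

N = 8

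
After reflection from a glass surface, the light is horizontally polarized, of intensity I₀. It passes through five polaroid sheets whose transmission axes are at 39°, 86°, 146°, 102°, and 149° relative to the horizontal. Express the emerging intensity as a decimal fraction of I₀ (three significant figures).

≈ 0.0169 I₀

I₁ = I₀ cos²(39° − 0°) = I₀ cos²(39°) = 0.604 I₀.
I₂ = I₁ cos²(86° − 39°) = 0.604 I₀ · cos²(47°) = 0.2809 I₀.
I₃ = I₂ cos²(146° − 86°) = 0.2809 I₀ · cos²(60°) = 0.07023 I₀.
I₄ = I₃ cos²(102° − 146°) = 0.07023 I₀ · cos²(44°) = 0.03634 I₀.
I₅ = I₄ cos²(149° − 102°) = 0.03634 I₀ · cos²(47°) = 0.0169 I₀.
Transmitted fraction = 0.0169.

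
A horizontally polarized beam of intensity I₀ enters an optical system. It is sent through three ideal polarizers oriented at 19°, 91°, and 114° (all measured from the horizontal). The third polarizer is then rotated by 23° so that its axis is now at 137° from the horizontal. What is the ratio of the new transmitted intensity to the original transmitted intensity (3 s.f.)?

Before rotation:
By Malus's law, I₁ = I₀ cos²(19° − 0°) = I₀ cos²(19°) = 0.894 I₀.
I₂ = I₁ cos²(91° − 19°) = 0.894 I₀ · cos²(72°) = 0.08537 I₀.
I₃ = I₂ cos²(114° − 91°) = 0.08537 I₀ · cos²(23°) = 0.07234 I₀.
After rotation:
I₁ = I₀ cos²(19° − 0°) = I₀ cos²(19°) = 0.894 I₀.
I₂ = I₁ cos²(91° − 19°) = 0.894 I₀ · cos²(72°) = 0.08537 I₀.
I₃ = I₂ cos²(137° − 91°) = 0.08537 I₀ · cos²(46°) = 0.0412 I₀.
Ratio = 0.0412 / 0.07234 = 0.5695.

I_new/I_old ≈ 0.569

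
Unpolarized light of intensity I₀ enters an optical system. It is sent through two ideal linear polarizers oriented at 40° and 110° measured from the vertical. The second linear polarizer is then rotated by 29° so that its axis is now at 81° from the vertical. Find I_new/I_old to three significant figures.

I_new/I_old ≈ 4.87

Before rotation:
Unpolarized light through the first polarizer → I₁ = ½ I₀, now polarized at 40°.
I₂ = I₁ cos²(110° − 40°) = 0.5 I₀ · cos²(70°) = 0.05849 I₀.
After rotation:
Unpolarized light through the first polarizer → I₁ = ½ I₀, now polarized at 40°.
I₂ = I₁ cos²(81° − 40°) = 0.5 I₀ · cos²(41°) = 0.2848 I₀.
Ratio = 0.2848 / 0.05849 = 4.869.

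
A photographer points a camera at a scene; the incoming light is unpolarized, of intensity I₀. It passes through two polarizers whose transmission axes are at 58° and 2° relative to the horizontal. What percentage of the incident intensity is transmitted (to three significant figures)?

Unpolarized light through the first polarizer → I₁ = ½ I₀, now polarized at 58°.
I₂ = I₁ cos²(2° − 58°) = 0.5 I₀ · cos²(56°) = 0.1563 I₀.
That is 15.63% of the incident intensity.

≈ 15.6%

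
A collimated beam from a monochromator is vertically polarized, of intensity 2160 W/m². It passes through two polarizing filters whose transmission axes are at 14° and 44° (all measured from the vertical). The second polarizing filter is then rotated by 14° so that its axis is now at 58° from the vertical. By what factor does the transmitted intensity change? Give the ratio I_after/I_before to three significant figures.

I_new/I_old ≈ 0.690

Before rotation:
I₁ = I₀ cos²(14° − 0°) = I₀ cos²(14°) = 0.9415 I₀.
I₂ = I₁ cos²(44° − 14°) = 0.9415 I₀ · cos²(30°) = 0.7061 I₀.
After rotation:
I₁ = I₀ cos²(14° − 0°) = I₀ cos²(14°) = 0.9415 I₀.
I₂ = I₁ cos²(58° − 14°) = 0.9415 I₀ · cos²(44°) = 0.4872 I₀.
Ratio = 0.4872 / 0.7061 = 0.6899.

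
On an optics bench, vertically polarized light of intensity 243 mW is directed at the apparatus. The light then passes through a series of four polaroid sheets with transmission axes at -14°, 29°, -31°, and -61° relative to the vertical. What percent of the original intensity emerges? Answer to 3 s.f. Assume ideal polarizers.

≈ 9.44%

I₁ = 243 mW · cos²(14°) = 228.8 mW.
I₂ = I₁ · cos²(43°) = 228.8 · 0.5349 = 122.4 mW.
I₃ = I₂ · cos²(60°) = 122.4 · 0.25 = 30.59 mW.
I₄ = I₃ · cos²(30°) = 30.59 · 0.75 = 22.94 mW.
That is 9.442% of the incident intensity.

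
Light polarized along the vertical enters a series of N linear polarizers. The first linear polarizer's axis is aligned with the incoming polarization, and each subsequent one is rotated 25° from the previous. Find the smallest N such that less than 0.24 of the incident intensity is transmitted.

N = 9

First polarizer is aligned with the polarization: full transmission.
Each further stage multiplies by cos²(25°) = 0.8214.
After N polarizers: T = 0.8214^(N−1). Require T < 0.24 ⇒ N−1 > ln(0.24)/ln(0.8214) = 7.25, so N−1 ≥ 8 and N = 9.
Check: N=9 gives T = 0.2072 < 0.24; N=8 gives T = 0.2523.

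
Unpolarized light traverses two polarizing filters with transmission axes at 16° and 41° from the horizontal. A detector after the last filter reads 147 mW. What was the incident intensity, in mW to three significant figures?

I₀ ≈ 358 mW

Unpolarized light through the first polarizer → I₁ = ½ I₀, now polarized at 16°.
I₂ = I₁ cos²(41° − 16°) = 0.5 I₀ · cos²(25°) = 0.4107 I₀.
So 147 mW = 0.4107 I₀, giving I₀ = 147/0.4107 = 357.9 mW.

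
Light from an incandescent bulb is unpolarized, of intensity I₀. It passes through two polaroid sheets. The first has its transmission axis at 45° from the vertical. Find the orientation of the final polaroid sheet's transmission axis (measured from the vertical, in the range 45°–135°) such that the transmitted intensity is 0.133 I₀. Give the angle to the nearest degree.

θ ≈ 104°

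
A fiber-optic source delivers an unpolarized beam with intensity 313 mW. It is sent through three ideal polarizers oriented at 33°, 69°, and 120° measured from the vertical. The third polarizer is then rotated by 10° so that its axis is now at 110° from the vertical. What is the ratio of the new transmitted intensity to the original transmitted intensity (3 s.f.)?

I_new/I_old ≈ 1.44

Before rotation:
Unpolarized light through the first polarizer → I₁ = ½ I₀, now polarized at 33°.
I₂ = I₁ cos²(69° − 33°) = 0.5 I₀ · cos²(36°) = 0.3273 I₀.
I₃ = I₂ cos²(120° − 69°) = 0.3273 I₀ · cos²(51°) = 0.1296 I₀.
After rotation:
Unpolarized light through the first polarizer → I₁ = ½ I₀, now polarized at 33°.
I₂ = I₁ cos²(69° − 33°) = 0.5 I₀ · cos²(36°) = 0.3273 I₀.
I₃ = I₂ cos²(110° − 69°) = 0.3273 I₀ · cos²(41°) = 0.1864 I₀.
Ratio = 0.1864 / 0.1296 = 1.438.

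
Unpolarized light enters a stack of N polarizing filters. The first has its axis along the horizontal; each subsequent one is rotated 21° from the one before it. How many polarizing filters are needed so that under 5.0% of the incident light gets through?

First polarizer halves the unpolarized light: factor 1/2.
Each further stage multiplies by cos²(21°) = 0.8716.
After N polarizers: T = 0.5·0.8716^(N−1). Require T < 0.050 ⇒ N−1 > ln(0.050/0.5)/ln(0.8716) = 16.75, so N−1 ≥ 17 and N = 18.
Check: N=18 gives T = 0.04832 < 0.050; N=17 gives T = 0.05544.

N = 18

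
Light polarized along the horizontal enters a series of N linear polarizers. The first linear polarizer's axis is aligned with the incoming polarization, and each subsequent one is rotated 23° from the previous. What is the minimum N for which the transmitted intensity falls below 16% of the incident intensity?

N = 13

First polarizer is aligned with the polarization: full transmission.
Each further stage multiplies by cos²(23°) = 0.8473.
After N polarizers: T = 0.8473^(N−1). Require T < 0.16 ⇒ N−1 > ln(0.16)/ln(0.8473) = 11.06, so N−1 ≥ 12 and N = 13.
Check: N=13 gives T = 0.137 < 0.16; N=12 gives T = 0.1616.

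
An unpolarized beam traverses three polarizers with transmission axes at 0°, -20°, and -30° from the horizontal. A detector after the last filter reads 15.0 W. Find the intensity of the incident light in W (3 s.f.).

Unpolarized light through the first polarizer → I₁ = ½ I₀, now polarized at 0°.
I₂ = I₁ cos²(-20° − 0°) = 0.5 I₀ · cos²(20°) = 0.4415 I₀.
I₃ = I₂ cos²(-30° + 20°) = 0.4415 I₀ · cos²(10°) = 0.4282 I₀.
So 15.0 W = 0.4282 I₀, giving I₀ = 15.0/0.4282 = 35.03 W.

I₀ ≈ 35.0 W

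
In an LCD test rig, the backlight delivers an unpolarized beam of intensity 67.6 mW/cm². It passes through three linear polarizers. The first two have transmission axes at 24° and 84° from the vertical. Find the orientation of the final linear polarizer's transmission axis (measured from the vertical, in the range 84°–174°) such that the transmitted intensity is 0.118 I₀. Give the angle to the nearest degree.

θ ≈ 98°

Unpolarized light through the first polarizer → I₁ = ½ I₀, now polarized at 24°.
I₂ = I₁ cos²(84° − 24°) = 0.5 I₀ · cos²(60°) = 0.125 I₀.
Need I₃/I₀ = 0.118, so cos²(θ − 84°) = 0.118 / 0.125 = 0.944.
θ − 84° = arccos(√0.944) = 13.7°, giving θ ≈ 84 + 13.7 = 97.7°.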